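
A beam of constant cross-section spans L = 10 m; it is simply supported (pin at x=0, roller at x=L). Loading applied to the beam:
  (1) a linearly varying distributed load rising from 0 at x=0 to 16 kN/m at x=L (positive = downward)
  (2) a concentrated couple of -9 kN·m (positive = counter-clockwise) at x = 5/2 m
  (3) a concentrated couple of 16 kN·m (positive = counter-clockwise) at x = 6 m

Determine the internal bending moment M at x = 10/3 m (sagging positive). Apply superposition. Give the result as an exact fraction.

Load 1 — triangular load w₀=16 kN/m (0→w₀ over full span):
  M_1 = w₀Lx/6 - w₀x³/(6L) = 16·10·(10/3)/6 - 16·(10/3)³/(6·10) = 6400/81 kN·m
Load 2 — applied couple M₀=-9 kN·m at a=5/2 m (b=L-a=15/2):
  M_2 = M₀x/L - M₀  [x>a] = (-9)·(10/3)/10 - (-9) = 6 kN·m
Load 3 — applied couple M₀=16 kN·m at a=6 m (b=L-a=4):
  M_3 = M₀x/L  [x≤a] = 16·(10/3)/10 = 16/3 kN·m
Superposition: M = Σ M_i = 7318/81 kN·m ≈ 90.345679 kN·m

M(10/3) = 7318/81 kN·m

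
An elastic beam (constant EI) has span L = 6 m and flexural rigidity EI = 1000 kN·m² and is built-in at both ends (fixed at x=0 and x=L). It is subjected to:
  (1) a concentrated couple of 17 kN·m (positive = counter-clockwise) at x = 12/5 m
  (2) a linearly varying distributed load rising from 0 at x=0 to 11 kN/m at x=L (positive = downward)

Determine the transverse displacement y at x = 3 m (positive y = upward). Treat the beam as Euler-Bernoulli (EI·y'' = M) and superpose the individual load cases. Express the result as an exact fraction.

y(3) = -4977/400000 m

Load 1 — applied couple M₀=17 kN·m at a=12/5 m (b=L-a=18/5):
  y_1 = (R_Ax³/6 - M_Ax²/2 - M₀(x-a)²/2)/EI  [x>a] with R_A=102/25, M_A=51/25 = ((102/25)·3³/6 - (51/25)·3²/2 - 17·(3-(12/5))²/2)/1000 = 153/25000 m
Load 2 — triangular load w₀=11 kN/m (0→w₀ over full span):
  y_2 = -w₀x²(L-x)²(x+2L)/(120LEI) = -11·3²·(6-3)²·(3+2·6)/(120·6·1000) = -297/16000 m
Superposition: y = Σ y_i = -4977/400000 m ≈ -0.012443 m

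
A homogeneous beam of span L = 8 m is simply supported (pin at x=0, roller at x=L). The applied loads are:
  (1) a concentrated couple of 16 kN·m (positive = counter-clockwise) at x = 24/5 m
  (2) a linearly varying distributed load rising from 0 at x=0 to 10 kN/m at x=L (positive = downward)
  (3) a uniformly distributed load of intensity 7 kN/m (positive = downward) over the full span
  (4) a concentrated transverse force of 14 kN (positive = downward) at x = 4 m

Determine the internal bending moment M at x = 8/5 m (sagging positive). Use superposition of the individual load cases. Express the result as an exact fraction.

M(8/5) = 1768/25 kN·m

Load 1 — applied couple M₀=16 kN·m at a=24/5 m (b=L-a=16/5):
  M_1 = M₀x/L  [x≤a] = 16·(8/5)/8 = 16/5 kN·m
Load 2 — triangular load w₀=10 kN/m (0→w₀ over full span):
  M_2 = w₀Lx/6 - w₀x³/(6L) = 10·8·(8/5)/6 - 10·(8/5)³/(6·8) = 512/25 kN·m
Load 3 — uniform load w=7 kN/m over full span:
  M_3 = wx(L-x)/2 = 7·(8/5)·(8-(8/5))/2 = 896/25 kN·m
Load 4 — point force P=14 kN at a=4 m (b=L-a=4):
  M_4 = Pbx/L  [x≤a] = 14·4·(8/5)/8 = 56/5 kN·m
Superposition: M = Σ M_i = 1768/25 kN·m ≈ 70.720000 kN·m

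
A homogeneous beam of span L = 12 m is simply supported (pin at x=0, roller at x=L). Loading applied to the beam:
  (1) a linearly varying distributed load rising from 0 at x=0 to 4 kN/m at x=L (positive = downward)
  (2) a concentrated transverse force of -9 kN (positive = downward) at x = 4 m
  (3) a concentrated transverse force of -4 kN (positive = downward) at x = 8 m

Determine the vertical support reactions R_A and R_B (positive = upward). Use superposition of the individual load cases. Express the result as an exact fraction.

R_A = 2/3 kN, R_B = 31/3 kN

Load 1 — triangular load w₀=4 kN/m (0→w₀ over full span):
  R_A = w₀L/6 = 4·12/6 = 8 kN
  R_B = w₀L/3 = 4·12/3 = 16 kN
Load 2 — point force P=-9 kN at a=4 m (b=L-a=8):
  R_A = Pb/L = (-9)·8/12 = -6 kN
  R_B = Pa/L = (-9)·4/12 = -3 kN
Load 3 — point force P=-4 kN at a=8 m (b=L-a=4):
  R_A = Pb/L = (-4)·4/12 = -4/3 kN
  R_B = Pa/L = (-4)·8/12 = -8/3 kN
Superposition: R_A = 2/3 kN, R_B = 31/3 kN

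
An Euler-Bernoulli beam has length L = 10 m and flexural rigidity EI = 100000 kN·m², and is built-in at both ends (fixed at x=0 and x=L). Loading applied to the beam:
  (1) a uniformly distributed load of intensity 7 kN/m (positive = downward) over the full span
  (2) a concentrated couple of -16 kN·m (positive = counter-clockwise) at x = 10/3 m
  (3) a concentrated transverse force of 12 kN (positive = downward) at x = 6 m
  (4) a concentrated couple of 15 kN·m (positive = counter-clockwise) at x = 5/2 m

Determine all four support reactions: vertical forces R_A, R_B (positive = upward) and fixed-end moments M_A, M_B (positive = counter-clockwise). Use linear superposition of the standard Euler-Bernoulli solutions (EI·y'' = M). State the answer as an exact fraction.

R_A = 232669/6000 kN, M_A = 80449/1200 kN·m, R_B = 259331/6000 kN, M_B = -91511/1200 kN·m

Load 1 — uniform load w=7 kN/m over full span:
  R_A = wL/2 = 7·10/2 = 35 kN
  M_A = wL²/12 = 7·10²/12 = 175/3 kN·m
  R_B = wL/2 = 7·10/2 = 35 kN
  M_B = -wL²/12 = -7·10²/12 = -175/3 kN·m
Load 2 — applied couple M₀=-16 kN·m at a=10/3 m (b=L-a=20/3):
  R_A = 6M₀ab/L³ = 6·(-16)·(10/3)·(20/3)/10³ = -32/15 kN
  M_A = M₀b(2a-b)/L² = (-16)·(20/3)·(2·(10/3)-(20/3))/10² = 0 kN·m
  R_B = -6M₀ab/L³ = -6·(-16)·(10/3)·(20/3)/10³ = 32/15 kN
  M_B = M₀a(2b-a)/L² = (-16)·(10/3)·(2·(20/3)-(10/3))/10² = -16/3 kN·m
Load 3 — point force P=12 kN at a=6 m (b=L-a=4):
  R_A = Pb²(3a+b)/L³ = 12·4²·(3·6+4)/10³ = 528/125 kN
  M_A = Pab²/L² = 12·6·4²/10² = 288/25 kN·m
  R_B = Pa²(a+3b)/L³ = 12·6²·(6+3·4)/10³ = 972/125 kN
  M_B = -Pa²b/L² = -12·6²·4/10² = -432/25 kN·m
Load 4 — applied couple M₀=15 kN·m at a=5/2 m (b=L-a=15/2):
  R_A = 6M₀ab/L³ = 6·15·(5/2)·(15/2)/10³ = 27/16 kN
  M_A = M₀b(2a-b)/L² = 15·(15/2)·(2·(5/2)-(15/2))/10² = -45/16 kN·m
  R_B = -6M₀ab/L³ = -6·15·(5/2)·(15/2)/10³ = -27/16 kN
  M_B = M₀a(2b-a)/L² = 15·(5/2)·(2·(15/2)-(5/2))/10² = 75/16 kN·m
Superposition: R_A = 232669/6000 kN, M_A = 80449/1200 kN·m, R_B = 259331/6000 kN, M_B = -91511/1200 kN·m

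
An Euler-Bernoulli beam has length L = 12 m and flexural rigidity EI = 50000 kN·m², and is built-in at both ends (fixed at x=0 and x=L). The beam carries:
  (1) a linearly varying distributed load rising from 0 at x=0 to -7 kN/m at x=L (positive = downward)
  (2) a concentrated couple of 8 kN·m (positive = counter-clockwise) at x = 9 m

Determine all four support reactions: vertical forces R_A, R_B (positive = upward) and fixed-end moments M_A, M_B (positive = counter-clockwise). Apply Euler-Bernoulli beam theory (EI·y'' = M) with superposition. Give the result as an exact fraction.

R_A = -237/20 kN, M_A = -311/10 kN·m, R_B = -603/20 kN, M_B = 489/10 kN·m

Load 1 — triangular load w₀=-7 kN/m (0→w₀ over full span):
  R_A = 3w₀L/20 = 3·(-7)·12/20 = -63/5 kN
  M_A = w₀L²/30 = (-7)·12²/30 = -168/5 kN·m
  R_B = 7w₀L/20 = 7·(-7)·12/20 = -147/5 kN
  M_B = -w₀L²/20 = -(-7)·12²/20 = 252/5 kN·m
Load 2 — applied couple M₀=8 kN·m at a=9 m (b=L-a=3):
  R_A = 6M₀ab/L³ = 6·8·9·3/12³ = 3/4 kN
  M_A = M₀b(2a-b)/L² = 8·3·(2·9-3)/12² = 5/2 kN·m
  R_B = -6M₀ab/L³ = -6·8·9·3/12³ = -3/4 kN
  M_B = M₀a(2b-a)/L² = 8·9·(2·3-9)/12² = -3/2 kN·m
Superposition: R_A = -237/20 kN, M_A = -311/10 kN·m, R_B = -603/20 kN, M_B = 489/10 kN·m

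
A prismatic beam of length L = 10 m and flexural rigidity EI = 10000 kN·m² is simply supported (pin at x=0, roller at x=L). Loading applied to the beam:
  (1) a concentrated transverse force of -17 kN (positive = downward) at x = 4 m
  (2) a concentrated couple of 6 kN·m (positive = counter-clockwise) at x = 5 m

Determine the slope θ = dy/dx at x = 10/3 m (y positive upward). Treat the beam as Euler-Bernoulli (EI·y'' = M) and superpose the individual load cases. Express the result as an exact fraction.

Load 1 — point force P=-17 kN at a=4 m (b=L-a=6):
  θ_1 = -Pb(L²-b²-3x²)/(6LEI)  [x≤a] = -(-17)·6·(10²-6²-3·(10/3)²)/(6·10·10000) = 391/75000 rad
Load 2 — applied couple M₀=6 kN·m at a=5 m (b=L-a=5):
  θ_2 = (M₀x²/(2L)+C₁)/EI  [x≤a] with C₁=M₀(3b²-L²)/(6L)=-5/2 = (6·(10/3)²/(2·10)+(-5/2))/10000 = 1/12000 rad
Superposition: θ = Σ θ_i = 1589/300000 rad ≈ 0.005297 rad

θ(10/3) = 1589/300000 rad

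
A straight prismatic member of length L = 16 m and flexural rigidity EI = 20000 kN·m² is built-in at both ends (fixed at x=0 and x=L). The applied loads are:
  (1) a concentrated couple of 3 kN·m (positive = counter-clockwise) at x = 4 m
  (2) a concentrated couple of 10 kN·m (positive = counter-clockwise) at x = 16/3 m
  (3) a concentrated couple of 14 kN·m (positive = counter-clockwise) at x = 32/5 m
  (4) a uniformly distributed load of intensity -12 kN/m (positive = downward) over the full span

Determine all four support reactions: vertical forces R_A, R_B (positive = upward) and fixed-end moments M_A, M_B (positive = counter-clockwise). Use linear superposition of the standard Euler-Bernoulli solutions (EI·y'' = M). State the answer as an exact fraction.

R_A = -899479/9600 kN, M_A = -101953/400 kN·m, R_B = -943721/9600 kN, M_B = 317701/1200 kN·m

Load 1 — applied couple M₀=3 kN·m at a=4 m (b=L-a=12):
  R_A = 6M₀ab/L³ = 6·3·4·12/16³ = 27/128 kN
  M_A = M₀b(2a-b)/L² = 3·12·(2·4-12)/16² = -9/16 kN·m
  R_B = -6M₀ab/L³ = -6·3·4·12/16³ = -27/128 kN
  M_B = M₀a(2b-a)/L² = 3·4·(2·12-4)/16² = 15/16 kN·m
Load 2 — applied couple M₀=10 kN·m at a=16/3 m (b=L-a=32/3):
  R_A = 6M₀ab/L³ = 6·10·(16/3)·(32/3)/16³ = 5/6 kN
  M_A = M₀b(2a-b)/L² = 10·(32/3)·(2·(16/3)-(32/3))/16² = 0 kN·m
  R_B = -6M₀ab/L³ = -6·10·(16/3)·(32/3)/16³ = -5/6 kN
  M_B = M₀a(2b-a)/L² = 10·(16/3)·(2·(32/3)-(16/3))/16² = 10/3 kN·m
Load 3 — applied couple M₀=14 kN·m at a=32/5 m (b=L-a=48/5):
  R_A = 6M₀ab/L³ = 6·14·(32/5)·(48/5)/16³ = 63/50 kN
  M_A = M₀b(2a-b)/L² = 14·(48/5)·(2·(32/5)-(48/5))/16² = 42/25 kN·m
  R_B = -6M₀ab/L³ = -6·14·(32/5)·(48/5)/16³ = -63/50 kN
  M_B = M₀a(2b-a)/L² = 14·(32/5)·(2·(48/5)-(32/5))/16² = 112/25 kN·m
Load 4 — uniform load w=-12 kN/m over full span:
  R_A = wL/2 = (-12)·16/2 = -96 kN
  M_A = wL²/12 = (-12)·16²/12 = -256 kN·m
  R_B = wL/2 = (-12)·16/2 = -96 kN
  M_B = -wL²/12 = -(-12)·16²/12 = 256 kN·m
Superposition: R_A = -899479/9600 kN, M_A = -101953/400 kN·m, R_B = -943721/9600 kN, M_B = 317701/1200 kN·m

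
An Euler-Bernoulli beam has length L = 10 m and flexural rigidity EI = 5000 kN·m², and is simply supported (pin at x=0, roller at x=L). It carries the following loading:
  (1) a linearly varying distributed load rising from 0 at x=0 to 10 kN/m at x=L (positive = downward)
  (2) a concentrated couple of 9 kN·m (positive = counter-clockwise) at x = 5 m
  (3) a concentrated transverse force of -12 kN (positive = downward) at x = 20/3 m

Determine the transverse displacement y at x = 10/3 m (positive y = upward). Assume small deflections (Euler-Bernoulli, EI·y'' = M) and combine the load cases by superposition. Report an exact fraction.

Load 1 — triangular load w₀=10 kN/m (0→w₀ over full span):
  y_1 = -w₀x(7L⁴-10L²x²+3x⁴)/(360LEI) = -10·(10/3)·(7·10⁴-10·10²·(10/3)²+3·(10/3)⁴)/(360·10·5000) = -80/729 m
Load 2 — applied couple M₀=9 kN·m at a=5 m (b=L-a=5):
  y_2 = (M₀x³/(6L)+C₁x)/EI  [x≤a] with C₁=M₀(3b²-L²)/(6L)=-15/4 = (9·(10/3)³/(6·10)+(-15/4)·(10/3))/5000 = -1/720 m
Load 3 — point force P=-12 kN at a=20/3 m (b=L-a=10/3):
  y_3 = -Pbx(L²-b²-x²)/(6LEI)  [x≤a] = -(-12)·(10/3)·(10/3)·(10²-(10/3)²-(10/3)²)/(6·10·5000) = 14/405 m
Superposition: y = Σ y_i = -893/11664 m ≈ -0.076560 m

y(10/3) = -893/11664 m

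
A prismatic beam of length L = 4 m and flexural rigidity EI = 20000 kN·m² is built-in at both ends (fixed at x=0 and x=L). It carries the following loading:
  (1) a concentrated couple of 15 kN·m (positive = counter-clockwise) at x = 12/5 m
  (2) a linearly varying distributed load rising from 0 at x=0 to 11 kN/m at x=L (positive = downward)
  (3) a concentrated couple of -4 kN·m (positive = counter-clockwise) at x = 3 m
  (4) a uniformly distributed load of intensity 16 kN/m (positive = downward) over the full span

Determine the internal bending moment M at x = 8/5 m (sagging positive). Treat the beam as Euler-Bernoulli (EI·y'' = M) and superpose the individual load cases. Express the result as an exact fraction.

Load 1 — applied couple M₀=15 kN·m at a=12/5 m (b=L-a=8/5):
  M_1 = R_Ax - M_A  [x≤a] with R_A=27/5, M_A=24/5 = (27/5)·(8/5) - (24/5) = 96/25 kN·m
Load 2 — triangular load w₀=11 kN/m (0→w₀ over full span):
  M_2 = 3w₀Lx/20 - w₀L²/30 - w₀x³/(6L) = 3·11·4·(8/5)/20 - 11·4²/30 - 11·(8/5)³/(6·4) = 352/125 kN·m
Load 3 — applied couple M₀=-4 kN·m at a=3 m (b=L-a=1):
  M_3 = R_Ax - M_A  [x≤a] with R_A=-9/8, M_A=-5/4 = (-9/8)·(8/5) - (-5/4) = -11/20 kN·m
Load 4 — uniform load w=16 kN/m over full span:
  M_4 = wLx/2 - wL²/12 - wx²/2 = 16·4·(8/5)/2 - 16·4²/12 - 16·(8/5)²/2 = 704/75 kN·m
Superposition: M = Σ M_i = 23239/1500 kN·m ≈ 15.492667 kN·m

M(8/5) = 23239/1500 kN·m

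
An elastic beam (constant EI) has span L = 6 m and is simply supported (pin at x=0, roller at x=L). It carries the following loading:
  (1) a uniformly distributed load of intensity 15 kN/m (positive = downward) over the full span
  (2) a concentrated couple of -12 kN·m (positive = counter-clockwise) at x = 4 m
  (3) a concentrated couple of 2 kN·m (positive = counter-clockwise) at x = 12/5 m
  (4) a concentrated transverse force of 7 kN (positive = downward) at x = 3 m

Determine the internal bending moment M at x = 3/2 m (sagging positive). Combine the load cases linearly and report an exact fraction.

M(3/2) = 427/8 kN·m

Load 1 — uniform load w=15 kN/m over full span:
  M_1 = wx(L-x)/2 = 15·(3/2)·(6-(3/2))/2 = 405/8 kN·m
Load 2 — applied couple M₀=-12 kN·m at a=4 m (b=L-a=2):
  M_2 = M₀x/L  [x≤a] = (-12)·(3/2)/6 = -3 kN·m
Load 3 — applied couple M₀=2 kN·m at a=12/5 m (b=L-a=18/5):
  M_3 = M₀x/L  [x≤a] = 2·(3/2)/6 = 1/2 kN·m
Load 4 — point force P=7 kN at a=3 m (b=L-a=3):
  M_4 = Pbx/L  [x≤a] = 7·3·(3/2)/6 = 21/4 kN·m
Superposition: M = Σ M_i = 427/8 kN·m ≈ 53.375000 kN·m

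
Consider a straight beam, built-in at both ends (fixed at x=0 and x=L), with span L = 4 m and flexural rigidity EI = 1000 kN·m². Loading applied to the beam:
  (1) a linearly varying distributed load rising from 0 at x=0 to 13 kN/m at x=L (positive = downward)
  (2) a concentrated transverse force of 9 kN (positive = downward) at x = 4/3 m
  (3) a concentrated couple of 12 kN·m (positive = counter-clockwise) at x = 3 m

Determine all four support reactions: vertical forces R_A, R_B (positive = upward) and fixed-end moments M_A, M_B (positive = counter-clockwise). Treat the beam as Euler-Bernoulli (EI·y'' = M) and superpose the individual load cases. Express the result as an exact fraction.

Load 1 — triangular load w₀=13 kN/m (0→w₀ over full span):
  R_A = 3w₀L/20 = 3·13·4/20 = 39/5 kN
  M_A = w₀L²/30 = 13·4²/30 = 104/15 kN·m
  R_B = 7w₀L/20 = 7·13·4/20 = 91/5 kN
  M_B = -w₀L²/20 = -13·4²/20 = -52/5 kN·m
Load 2 — point force P=9 kN at a=4/3 m (b=L-a=8/3):
  R_A = Pb²(3a+b)/L³ = 9·(8/3)²·(3·(4/3)+(8/3))/4³ = 20/3 kN
  M_A = Pab²/L² = 9·(4/3)·(8/3)²/4² = 16/3 kN·m
  R_B = Pa²(a+3b)/L³ = 9·(4/3)²·((4/3)+3·(8/3))/4³ = 7/3 kN
  M_B = -Pa²b/L² = -9·(4/3)²·(8/3)/4² = -8/3 kN·m
Load 3 — applied couple M₀=12 kN·m at a=3 m (b=L-a=1):
  R_A = 6M₀ab/L³ = 6·12·3·1/4³ = 27/8 kN
  M_A = M₀b(2a-b)/L² = 12·1·(2·3-1)/4² = 15/4 kN·m
  R_B = -6M₀ab/L³ = -6·12·3·1/4³ = -27/8 kN
  M_B = M₀a(2b-a)/L² = 12·3·(2·1-3)/4² = -9/4 kN·m
Superposition: R_A = 2141/120 kN, M_A = 961/60 kN·m, R_B = 2059/120 kN, M_B = -919/60 kN·m

R_A = 2141/120 kN, M_A = 961/60 kN·m, R_B = 2059/120 kN, M_B = -919/60 kN·m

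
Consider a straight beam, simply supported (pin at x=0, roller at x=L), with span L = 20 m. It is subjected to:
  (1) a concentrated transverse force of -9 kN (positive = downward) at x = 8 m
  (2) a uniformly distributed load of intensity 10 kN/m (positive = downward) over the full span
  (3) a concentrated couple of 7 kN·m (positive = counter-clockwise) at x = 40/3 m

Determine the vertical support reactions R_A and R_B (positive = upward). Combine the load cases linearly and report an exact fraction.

Load 1 — point force P=-9 kN at a=8 m (b=L-a=12):
  R_A = Pb/L = (-9)·12/20 = -27/5 kN
  R_B = Pa/L = (-9)·8/20 = -18/5 kN
Load 2 — uniform load w=10 kN/m over full span:
  R_A = wL/2 = 10·20/2 = 100 kN
  R_B = wL/2 = 10·20/2 = 100 kN
Load 3 — applied couple M₀=7 kN·m at a=40/3 m (b=L-a=20/3):
  R_A = M₀/L = 7/20 kN
  R_B = -M₀/L = -7/20 kN
Superposition: R_A = 1899/20 kN, R_B = 1921/20 kN

R_A = 1899/20 kN, R_B = 1921/20 kN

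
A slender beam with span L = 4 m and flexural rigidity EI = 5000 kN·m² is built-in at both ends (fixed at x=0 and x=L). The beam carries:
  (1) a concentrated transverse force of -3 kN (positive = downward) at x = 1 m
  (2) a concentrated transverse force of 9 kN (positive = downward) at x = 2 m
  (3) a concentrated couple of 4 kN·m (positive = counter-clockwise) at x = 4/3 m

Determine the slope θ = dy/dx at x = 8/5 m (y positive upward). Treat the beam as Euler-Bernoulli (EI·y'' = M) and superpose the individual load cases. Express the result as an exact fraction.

Load 1 — point force P=-3 kN at a=1 m (b=L-a=3):
  θ_1 = Pa²(L-x)(2bL-(3b+a)(L-x))/(2L³EI)  [x>a] = (-3)·1²·(4-(8/5))·(2·3·4-(3·3+1)·(4-(8/5)))/(2·4³·5000) = 0 rad
Load 2 — point force P=9 kN at a=2 m (b=L-a=2):
  θ_2 = -Pb²x(2aL-(3a+b)x)/(2L³EI)  [x≤a] = -9·2²·(8/5)·(2·2·4-(3·2+2)·(8/5))/(2·4³·5000) = -9/31250 rad
Load 3 — applied couple M₀=4 kN·m at a=4/3 m (b=L-a=8/3):
  θ_3 = (R_Ax²/2 - M_Ax - M₀(x-a))/EI  [x>a] with R_A=4/3, M_A=0 = ((4/3)·(8/5)²/2 - 0·(8/5) - 4·((8/5)-(4/3)))/5000 = 2/15625 rad
Superposition: θ = Σ θ_i = -1/6250 rad ≈ -0.000160 rad

θ(8/5) = -1/6250 rad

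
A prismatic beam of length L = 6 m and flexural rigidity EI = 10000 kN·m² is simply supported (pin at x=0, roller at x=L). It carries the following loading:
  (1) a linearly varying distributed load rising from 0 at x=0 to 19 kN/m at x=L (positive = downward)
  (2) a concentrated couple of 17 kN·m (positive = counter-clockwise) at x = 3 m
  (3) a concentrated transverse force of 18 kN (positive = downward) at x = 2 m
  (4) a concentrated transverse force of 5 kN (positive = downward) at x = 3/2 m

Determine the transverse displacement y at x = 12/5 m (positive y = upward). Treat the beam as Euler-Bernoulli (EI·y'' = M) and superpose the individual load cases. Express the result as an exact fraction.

Load 1 — triangular load w₀=19 kN/m (0→w₀ over full span):
  y_1 = -w₀x(7L⁴-10L²x²+3x⁴)/(360LEI) = -19·(12/5)·(7·6⁴-10·6²·(12/5)²+3·(12/5)⁴)/(360·6·10000) = -585333/39062500 m
Load 2 — applied couple M₀=17 kN·m at a=3 m (b=L-a=3):
  y_2 = (M₀x³/(6L)+C₁x)/EI  [x≤a] with C₁=M₀(3b²-L²)/(6L)=-17/4 = (17·(12/5)³/(6·6)+(-17/4)·(12/5))/10000 = -459/1250000 m
Load 3 — point force P=18 kN at a=2 m (b=L-a=4):
  y_3 = -Pa(L-x)(2Lx-a²-x²)/(6LEI)  [x>a] = -18·2·(6-(12/5))·(2·6·(12/5)-2²-(12/5)²)/(6·6·10000) = -1071/156250 m
Load 4 — point force P=5 kN at a=3/2 m (b=L-a=9/2):
  y_4 = -Pa(L-x)(2Lx-a²-x²)/(6LEI)  [x>a] = -5·(3/2)·(6-(12/5))·(2·6·(12/5)-(3/2)²-(12/5)²)/(6·6·10000) = -6237/4000000 m
Superposition: y = Σ y_i = -59413437/2500000000 m ≈ -0.023765 m

y(12/5) = -59413437/2500000000 m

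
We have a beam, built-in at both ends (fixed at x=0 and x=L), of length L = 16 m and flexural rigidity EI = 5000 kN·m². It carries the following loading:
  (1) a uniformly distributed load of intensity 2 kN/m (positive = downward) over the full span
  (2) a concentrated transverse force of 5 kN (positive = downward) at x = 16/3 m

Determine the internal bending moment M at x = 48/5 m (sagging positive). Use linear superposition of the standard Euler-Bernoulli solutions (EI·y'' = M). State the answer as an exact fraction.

Load 1 — uniform load w=2 kN/m over full span:
  M_1 = wLx/2 - wL²/12 - wx²/2 = 2·16·(48/5)/2 - 2·16²/12 - 2·(48/5)²/2 = 1408/75 kN·m
Load 2 — point force P=5 kN at a=16/3 m (b=L-a=32/3):
  M_2 = Pa²(a+3b)(L-x)/L³ - Pa²b/L²  [x>a] = 5·(16/3)²·((16/3)+3·(32/3))·(16-(48/5))/16³ - 5·(16/3)²·(32/3)/16² = 64/27 kN·m
Superposition: M = Σ M_i = 14272/675 kN·m ≈ 21.143704 kN·m

M(48/5) = 14272/675 kN·m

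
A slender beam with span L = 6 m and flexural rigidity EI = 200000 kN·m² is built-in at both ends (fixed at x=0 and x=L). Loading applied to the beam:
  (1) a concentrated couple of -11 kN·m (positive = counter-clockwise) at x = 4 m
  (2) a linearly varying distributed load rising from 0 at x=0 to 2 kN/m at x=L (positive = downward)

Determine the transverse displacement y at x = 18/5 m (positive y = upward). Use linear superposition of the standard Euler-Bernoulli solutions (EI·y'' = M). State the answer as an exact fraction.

y(18/5) = 11853/1562500000 m

Load 1 — applied couple M₀=-11 kN·m at a=4 m (b=L-a=2):
  y_1 = (R_Ax³/6 - M_Ax²/2)/EI  [x≤a] with R_A=-22/9, M_A=-11/3 = ((-22/9)·(18/5)³/6 - (-11/3)·(18/5)²/2)/200000 = 297/12500000 m
Load 2 — triangular load w₀=2 kN/m (0→w₀ over full span):
  y_2 = -w₀x²(L-x)²(x+2L)/(120LEI) = -2·(18/5)²·(6-(18/5))²·((18/5)+2·6)/(120·6·200000) = -3159/195312500 m
Superposition: y = Σ y_i = 11853/1562500000 m ≈ 0.000008 m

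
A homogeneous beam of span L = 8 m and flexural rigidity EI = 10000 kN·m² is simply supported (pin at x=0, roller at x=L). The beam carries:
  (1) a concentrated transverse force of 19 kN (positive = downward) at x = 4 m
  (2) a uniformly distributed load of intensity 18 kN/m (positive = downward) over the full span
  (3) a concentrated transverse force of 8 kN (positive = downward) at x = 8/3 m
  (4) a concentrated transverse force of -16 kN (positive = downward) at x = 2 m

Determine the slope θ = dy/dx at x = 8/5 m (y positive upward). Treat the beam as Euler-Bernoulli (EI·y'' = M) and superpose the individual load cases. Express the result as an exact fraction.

Load 1 — point force P=19 kN at a=4 m (b=L-a=4):
  θ_1 = -Pb(L²-b²-3x²)/(6LEI)  [x≤a] = -19·4·(8²-4²-3·(8/5)²)/(6·8·10000) = -399/62500 rad
Load 2 — uniform load w=18 kN/m over full span:
  θ_2 = -w(L³-6Lx²+4x³)/(24EI) = -18·(8³-6·8·(8/5)²+4·(8/5)³)/(24·10000) = -2376/78125 rad
Load 3 — point force P=8 kN at a=8/3 m (b=L-a=16/3):
  θ_3 = -Pb(L²-b²-3x²)/(6LEI)  [x≤a] = -8·(16/3)·(8²-(16/3)²-3·(8/5)²)/(6·8·10000) = -3136/1265625 rad
Load 4 — point force P=-16 kN at a=2 m (b=L-a=6):
  θ_4 = -Pb(L²-b²-3x²)/(6LEI)  [x≤a] = -(-16)·6·(8²-6²-3·(8/5)²)/(6·8·10000) = 127/31250 rad
Superposition: θ = Σ θ_i = -891269/25312500 rad ≈ -0.035211 rad

θ(8/5) = -891269/25312500 rad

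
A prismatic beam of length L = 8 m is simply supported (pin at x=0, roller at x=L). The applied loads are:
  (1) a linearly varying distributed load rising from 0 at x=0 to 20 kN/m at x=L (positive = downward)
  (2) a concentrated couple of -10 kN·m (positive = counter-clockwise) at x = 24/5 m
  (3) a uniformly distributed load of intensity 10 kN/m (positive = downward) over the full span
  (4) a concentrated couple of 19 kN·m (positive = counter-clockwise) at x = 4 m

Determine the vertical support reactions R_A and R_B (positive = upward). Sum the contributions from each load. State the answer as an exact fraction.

R_A = 1627/24 kN, R_B = 2213/24 kN

Load 1 — triangular load w₀=20 kN/m (0→w₀ over full span):
  R_A = w₀L/6 = 20·8/6 = 80/3 kN
  R_B = w₀L/3 = 20·8/3 = 160/3 kN
Load 2 — applied couple M₀=-10 kN·m at a=24/5 m (b=L-a=16/5):
  R_A = M₀/L = (-10)/8 = -5/4 kN
  R_B = -M₀/L = -(-10)/8 = 5/4 kN
Load 3 — uniform load w=10 kN/m over full span:
  R_A = wL/2 = 10·8/2 = 40 kN
  R_B = wL/2 = 10·8/2 = 40 kN
Load 4 — applied couple M₀=19 kN·m at a=4 m (b=L-a=4):
  R_A = M₀/L = 19/8 kN
  R_B = -M₀/L = -19/8 kN
Superposition: R_A = 1627/24 kN, R_B = 2213/24 kN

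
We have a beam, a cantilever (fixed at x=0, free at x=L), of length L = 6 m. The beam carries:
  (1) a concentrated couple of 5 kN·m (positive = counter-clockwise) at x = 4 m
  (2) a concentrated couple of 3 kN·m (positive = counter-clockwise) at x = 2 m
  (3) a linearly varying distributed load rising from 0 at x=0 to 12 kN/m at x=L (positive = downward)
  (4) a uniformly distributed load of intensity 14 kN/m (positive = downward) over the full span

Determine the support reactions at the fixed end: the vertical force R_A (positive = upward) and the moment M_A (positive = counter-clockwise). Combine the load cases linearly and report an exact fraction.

R_A = 120 kN, M_A = 388 kN·m

Load 1 — applied couple M₀=5 kN·m at a=4 m (b=L-a=2):
  R_A = 0 kN
  M_A = -M₀ = -5 kN·m
Load 2 — applied couple M₀=3 kN·m at a=2 m (b=L-a=4):
  R_A = 0 kN
  M_A = -M₀ = -3 kN·m
Load 3 — triangular load w₀=12 kN/m (0→w₀ over full span):
  R_A = w₀L/2 = 12·6/2 = 36 kN
  M_A = w₀L²/3 = 12·6²/3 = 144 kN·m
Load 4 — uniform load w=14 kN/m over full span:
  R_A = wL = 14·6 = 84 kN
  M_A = wL²/2 = 14·6²/2 = 252 kN·m
Superposition: R_A = 120 kN, M_A = 388 kN·m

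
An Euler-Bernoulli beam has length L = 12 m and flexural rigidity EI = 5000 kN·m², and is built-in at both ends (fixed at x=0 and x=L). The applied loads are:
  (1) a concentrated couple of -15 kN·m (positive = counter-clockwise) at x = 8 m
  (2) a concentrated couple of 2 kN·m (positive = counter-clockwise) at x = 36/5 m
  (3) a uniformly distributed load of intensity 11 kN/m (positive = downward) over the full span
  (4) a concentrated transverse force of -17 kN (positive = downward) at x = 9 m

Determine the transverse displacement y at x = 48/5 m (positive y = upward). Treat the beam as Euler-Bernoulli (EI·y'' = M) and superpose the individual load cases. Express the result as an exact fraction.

y(48/5) = -1185951/31250000 m

Load 1 — applied couple M₀=-15 kN·m at a=8 m (b=L-a=4):
  y_1 = (R_Ax³/6 - M_Ax²/2 - M₀(x-a)²/2)/EI  [x>a] with R_A=-5/3, M_A=-5 = ((-5/3)·(48/5)³/6 - (-5)·(48/5)²/2 - (-15)·((48/5)-8)²/2)/5000 = 12/15625 m
Load 2 — applied couple M₀=2 kN·m at a=36/5 m (b=L-a=24/5):
  y_2 = (R_Ax³/6 - M_Ax²/2 - M₀(x-a)²/2)/EI  [x>a] with R_A=6/25, M_A=16/25 = ((6/25)·(48/5)³/6 - (16/25)·(48/5)²/2 - 2·((48/5)-(36/5))²/2)/5000 = 54/1953125 m
Load 3 — uniform load w=11 kN/m over full span:
  y_3 = -wx²(L-x)²/(24EI) = -11·(48/5)²·(12-(48/5))²/(24·5000) = -19008/390625 m
Load 4 — point force P=-17 kN at a=9 m (b=L-a=3):
  y_4 = -Pa²(L-x)²(3bL-(3b+a)(L-x))/(6L³EI)  [x>a] = -(-17)·9²·(12-(48/5))²·(3·3·12-(3·3+9)·(12-(48/5)))/(6·12³·5000) = 12393/1250000 m
Superposition: y = Σ y_i = -1185951/31250000 m ≈ -0.037950 m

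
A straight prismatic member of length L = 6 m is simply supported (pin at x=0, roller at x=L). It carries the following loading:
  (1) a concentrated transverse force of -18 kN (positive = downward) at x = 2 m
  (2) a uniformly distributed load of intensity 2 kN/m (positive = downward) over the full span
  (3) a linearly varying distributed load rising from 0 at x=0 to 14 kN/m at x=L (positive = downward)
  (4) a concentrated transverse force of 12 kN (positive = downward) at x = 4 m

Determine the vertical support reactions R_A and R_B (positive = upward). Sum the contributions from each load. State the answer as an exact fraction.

Load 1 — point force P=-18 kN at a=2 m (b=L-a=4):
  R_A = Pb/L = (-18)·4/6 = -12 kN
  R_B = Pa/L = (-18)·2/6 = -6 kN
Load 2 — uniform load w=2 kN/m over full span:
  R_A = wL/2 = 2·6/2 = 6 kN
  R_B = wL/2 = 2·6/2 = 6 kN
Load 3 — triangular load w₀=14 kN/m (0→w₀ over full span):
  R_A = w₀L/6 = 14·6/6 = 14 kN
  R_B = w₀L/3 = 14·6/3 = 28 kN
Load 4 — point force P=12 kN at a=4 m (b=L-a=2):
  R_A = Pb/L = 12·2/6 = 4 kN
  R_B = Pa/L = 12·4/6 = 8 kN
Superposition: R_A = 12 kN, R_B = 36 kN

R_A = 12 kN, R_B = 36 kN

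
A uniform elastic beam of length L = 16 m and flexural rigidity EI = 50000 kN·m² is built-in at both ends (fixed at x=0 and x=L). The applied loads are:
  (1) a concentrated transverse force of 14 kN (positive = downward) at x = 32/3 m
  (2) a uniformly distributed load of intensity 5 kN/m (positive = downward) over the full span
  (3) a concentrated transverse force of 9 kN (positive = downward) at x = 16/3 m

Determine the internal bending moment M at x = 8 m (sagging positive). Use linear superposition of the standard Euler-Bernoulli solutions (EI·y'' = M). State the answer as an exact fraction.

Load 1 — point force P=14 kN at a=32/3 m (b=L-a=16/3):
  M_1 = Pb²(3a+b)x/L³ - Pab²/L²  [x≤a] = 14·(16/3)²·(3·(32/3)+(16/3))·8/16³ - 14·(32/3)·(16/3)²/16² = 112/9 kN·m
Load 2 — uniform load w=5 kN/m over full span:
  M_2 = wLx/2 - wL²/12 - wx²/2 = 5·16·8/2 - 5·16²/12 - 5·8²/2 = 160/3 kN·m
Load 3 — point force P=9 kN at a=16/3 m (b=L-a=32/3):
  M_3 = Pa²(a+3b)(L-x)/L³ - Pa²b/L²  [x>a] = 9·(16/3)²·((16/3)+3·(32/3))·(16-8)/16³ - 9·(16/3)²·(32/3)/16² = 8 kN·m
Superposition: M = Σ M_i = 664/9 kN·m ≈ 73.777778 kN·m

M(8) = 664/9 kN·m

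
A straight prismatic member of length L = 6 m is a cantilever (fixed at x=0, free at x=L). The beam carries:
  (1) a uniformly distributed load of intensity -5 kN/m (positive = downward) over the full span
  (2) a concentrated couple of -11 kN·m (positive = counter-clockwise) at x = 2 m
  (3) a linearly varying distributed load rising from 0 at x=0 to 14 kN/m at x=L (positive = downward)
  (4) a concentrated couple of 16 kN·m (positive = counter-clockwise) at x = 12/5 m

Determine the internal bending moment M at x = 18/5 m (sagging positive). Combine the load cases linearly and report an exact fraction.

Load 1 — uniform load w=-5 kN/m over full span:
  M_1 = -w(L-x)²/2 = -(-5)·(6-(18/5))²/2 = 72/5 kN·m
Load 2 — applied couple M₀=-11 kN·m at a=2 m (b=L-a=4):
  M_2 = 0  [x>a] = 0 kN·m
Load 3 — triangular load w₀=14 kN/m (0→w₀ over full span):
  M_3 = w₀Lx/2 - w₀L²/3 - w₀x³/(6L) = 14·6·(18/5)/2 - 14·6²/3 - 14·(18/5)³/(6·6) = -4368/125 kN·m
Load 4 — applied couple M₀=16 kN·m at a=12/5 m (b=L-a=18/5):
  M_4 = 0  [x>a] = 0 kN·m
Superposition: M = Σ M_i = -2568/125 kN·m ≈ -20.544000 kN·m

M(18/5) = -2568/125 kN·m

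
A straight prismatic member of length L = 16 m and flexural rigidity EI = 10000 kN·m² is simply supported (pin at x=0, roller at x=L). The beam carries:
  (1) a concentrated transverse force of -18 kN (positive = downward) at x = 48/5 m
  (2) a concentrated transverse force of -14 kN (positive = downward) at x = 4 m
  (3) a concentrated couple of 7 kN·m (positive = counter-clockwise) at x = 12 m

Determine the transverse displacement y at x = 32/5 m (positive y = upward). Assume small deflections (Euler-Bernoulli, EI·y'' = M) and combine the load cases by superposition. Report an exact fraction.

Load 1 — point force P=-18 kN at a=48/5 m (b=L-a=32/5):
  y_1 = -Pbx(L²-b²-x²)/(6LEI)  [x≤a] = -(-18)·(32/5)·(32/5)·(16²-(32/5)²-(32/5)²)/(6·16·10000) = 52224/390625 m
Load 2 — point force P=-14 kN at a=4 m (b=L-a=12):
  y_2 = -Pa(L-x)(2Lx-a²-x²)/(6LEI)  [x>a] = -(-14)·4·(16-(32/5))·(2·16·(32/5)-4²-(32/5)²)/(6·16·10000) = 6468/78125 m
Load 3 — applied couple M₀=7 kN·m at a=12 m (b=L-a=4):
  y_3 = (M₀x³/(6L)+C₁x)/EI  [x≤a] with C₁=M₀(3b²-L²)/(6L)=-91/6 = (7·(32/5)³/(6·16)+(-91/6)·(32/5))/10000 = -609/78125 m
Superposition: y = Σ y_i = 81519/390625 m ≈ 0.208689 m

y(32/5) = 81519/390625 m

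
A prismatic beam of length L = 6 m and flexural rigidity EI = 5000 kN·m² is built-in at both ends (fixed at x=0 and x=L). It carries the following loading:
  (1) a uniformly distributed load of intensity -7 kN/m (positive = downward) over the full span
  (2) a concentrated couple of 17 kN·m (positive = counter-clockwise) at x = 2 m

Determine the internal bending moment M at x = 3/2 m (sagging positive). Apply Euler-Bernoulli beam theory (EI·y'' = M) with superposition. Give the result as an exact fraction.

M(3/2) = 73/24 kN·m

Load 1 — uniform load w=-7 kN/m over full span:
  M_1 = wLx/2 - wL²/12 - wx²/2 = (-7)·6·(3/2)/2 - (-7)·6²/12 - (-7)·(3/2)²/2 = -21/8 kN·m
Load 2 — applied couple M₀=17 kN·m at a=2 m (b=L-a=4):
  M_2 = R_Ax - M_A  [x≤a] with R_A=34/9, M_A=0 = (34/9)·(3/2) - 0 = 17/3 kN·m
Superposition: M = Σ M_i = 73/24 kN·m ≈ 3.041667 kN·m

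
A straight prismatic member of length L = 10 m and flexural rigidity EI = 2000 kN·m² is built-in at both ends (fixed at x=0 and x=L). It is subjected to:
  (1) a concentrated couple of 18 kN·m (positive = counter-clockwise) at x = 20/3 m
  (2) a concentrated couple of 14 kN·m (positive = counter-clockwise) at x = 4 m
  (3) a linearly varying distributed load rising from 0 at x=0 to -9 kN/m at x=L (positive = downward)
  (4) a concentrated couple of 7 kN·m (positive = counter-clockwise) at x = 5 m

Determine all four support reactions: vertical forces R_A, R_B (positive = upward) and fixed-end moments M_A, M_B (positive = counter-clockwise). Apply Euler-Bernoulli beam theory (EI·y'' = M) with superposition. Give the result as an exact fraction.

R_A = -4017/500 kN, M_A = -2057/100 kN·m, R_B = -18483/500 kN, M_B = 5123/100 kN·m

Load 1 — applied couple M₀=18 kN·m at a=20/3 m (b=L-a=10/3):
  R_A = 6M₀ab/L³ = 6·18·(20/3)·(10/3)/10³ = 12/5 kN
  M_A = M₀b(2a-b)/L² = 18·(10/3)·(2·(20/3)-(10/3))/10² = 6 kN·m
  R_B = -6M₀ab/L³ = -6·18·(20/3)·(10/3)/10³ = -12/5 kN
  M_B = M₀a(2b-a)/L² = 18·(20/3)·(2·(10/3)-(20/3))/10² = 0 kN·m
Load 2 — applied couple M₀=14 kN·m at a=4 m (b=L-a=6):
  R_A = 6M₀ab/L³ = 6·14·4·6/10³ = 252/125 kN
  M_A = M₀b(2a-b)/L² = 14·6·(2·4-6)/10² = 42/25 kN·m
  R_B = -6M₀ab/L³ = -6·14·4·6/10³ = -252/125 kN
  M_B = M₀a(2b-a)/L² = 14·4·(2·6-4)/10² = 112/25 kN·m
Load 3 — triangular load w₀=-9 kN/m (0→w₀ over full span):
  R_A = 3w₀L/20 = 3·(-9)·10/20 = -27/2 kN
  M_A = w₀L²/30 = (-9)·10²/30 = -30 kN·m
  R_B = 7w₀L/20 = 7·(-9)·10/20 = -63/2 kN
  M_B = -w₀L²/20 = -(-9)·10²/20 = 45 kN·m
Load 4 — applied couple M₀=7 kN·m at a=5 m (b=L-a=5):
  R_A = 6M₀ab/L³ = 6·7·5·5/10³ = 21/20 kN
  M_A = M₀b(2a-b)/L² = 7·5·(2·5-5)/10² = 7/4 kN·m
  R_B = -6M₀ab/L³ = -6·7·5·5/10³ = -21/20 kN
  M_B = M₀a(2b-a)/L² = 7·5·(2·5-5)/10² = 7/4 kN·m
Superposition: R_A = -4017/500 kN, M_A = -2057/100 kN·m, R_B = -18483/500 kN, M_B = 5123/100 kN·m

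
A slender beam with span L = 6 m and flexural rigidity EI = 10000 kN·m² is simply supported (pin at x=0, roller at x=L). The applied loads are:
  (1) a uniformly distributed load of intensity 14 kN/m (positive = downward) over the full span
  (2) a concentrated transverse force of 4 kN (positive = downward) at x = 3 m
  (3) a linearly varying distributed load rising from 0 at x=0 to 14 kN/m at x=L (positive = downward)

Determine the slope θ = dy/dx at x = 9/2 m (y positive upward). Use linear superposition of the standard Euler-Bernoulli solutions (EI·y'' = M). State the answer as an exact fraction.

θ(9/2) = 87333/6400000 rad

Load 1 — uniform load w=14 kN/m over full span:
  θ_1 = -w(L³-6Lx²+4x³)/(24EI) = -14·(6³-6·6·(9/2)²+4·(9/2)³)/(24·10000) = 693/80000 rad
Load 2 — point force P=4 kN at a=3 m (b=L-a=3):
  θ_2 = -Pa(2L²-6Lx+3x²+a²)/(6LEI)  [x>a] = -4·3·(2·6²-6·6·(9/2)+3·(9/2)²+3²)/(6·6·10000) = 27/40000 rad
Load 3 — triangular load w₀=14 kN/m (0→w₀ over full span):
  θ_3 = -w₀(7L⁴-30L²x²+15x⁴)/(360LEI) = -14·(7·6⁴-30·6²·(9/2)²+15·(9/2)⁴)/(360·6·10000) = 27573/6400000 rad
Superposition: θ = Σ θ_i = 87333/6400000 rad ≈ 0.013646 rad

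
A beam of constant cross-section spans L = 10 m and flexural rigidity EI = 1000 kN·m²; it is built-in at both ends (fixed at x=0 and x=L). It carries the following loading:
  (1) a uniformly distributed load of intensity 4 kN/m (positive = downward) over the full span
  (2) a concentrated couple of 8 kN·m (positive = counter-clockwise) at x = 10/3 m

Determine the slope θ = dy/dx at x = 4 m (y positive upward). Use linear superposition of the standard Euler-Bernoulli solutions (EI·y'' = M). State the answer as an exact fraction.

θ(4) = -8/625 rad

Load 1 — uniform load w=4 kN/m over full span:
  θ_1 = -wx(L-x)(L-2x)/(12EI) = -4·4·(10-4)·(10-2·4)/(12·1000) = -2/125 rad
Load 2 — applied couple M₀=8 kN·m at a=10/3 m (b=L-a=20/3):
  θ_2 = (R_Ax²/2 - M_Ax - M₀(x-a))/EI  [x>a] with R_A=16/15, M_A=0 = ((16/15)·4²/2 - 0·4 - 8·(4-(10/3)))/1000 = 2/625 rad
Superposition: θ = Σ θ_i = -8/625 rad ≈ -0.012800 rad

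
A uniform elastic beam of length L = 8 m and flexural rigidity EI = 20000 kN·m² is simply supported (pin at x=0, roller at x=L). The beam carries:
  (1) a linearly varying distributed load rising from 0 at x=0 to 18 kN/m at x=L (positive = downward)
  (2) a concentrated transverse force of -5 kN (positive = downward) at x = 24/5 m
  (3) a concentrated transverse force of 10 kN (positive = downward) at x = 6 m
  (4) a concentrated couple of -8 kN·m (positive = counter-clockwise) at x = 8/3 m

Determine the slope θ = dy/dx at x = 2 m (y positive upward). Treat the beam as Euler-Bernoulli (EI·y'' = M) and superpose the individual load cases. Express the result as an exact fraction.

Load 1 — triangular load w₀=18 kN/m (0→w₀ over full span):
  θ_1 = -w₀(7L⁴-30L²x²+15x⁴)/(360LEI) = -18·(7·8⁴-30·8²·2²+15·2⁴)/(360·8·20000) = -1327/200000 rad
Load 2 — point force P=-5 kN at a=24/5 m (b=L-a=16/5):
  θ_2 = -Pb(L²-b²-3x²)/(6LEI)  [x≤a] = -(-5)·(16/5)·(8²-(16/5)²-3·2²)/(6·8·20000) = 87/125000 rad
Load 3 — point force P=10 kN at a=6 m (b=L-a=2):
  θ_3 = -Pb(L²-b²-3x²)/(6LEI)  [x≤a] = -10·2·(8²-2²-3·2²)/(6·8·20000) = -1/1000 rad
Load 4 — applied couple M₀=-8 kN·m at a=8/3 m (b=L-a=16/3):
  θ_4 = (M₀x²/(2L)+C₁)/EI  [x≤a] with C₁=M₀(3b²-L²)/(6L)=-32/9 = ((-8)·2²/(2·8)+(-32/9))/20000 = -1/3600 rad
Superposition: θ = Σ θ_i = -64951/9000000 rad ≈ -0.007217 rad

θ(2) = -64951/9000000 rad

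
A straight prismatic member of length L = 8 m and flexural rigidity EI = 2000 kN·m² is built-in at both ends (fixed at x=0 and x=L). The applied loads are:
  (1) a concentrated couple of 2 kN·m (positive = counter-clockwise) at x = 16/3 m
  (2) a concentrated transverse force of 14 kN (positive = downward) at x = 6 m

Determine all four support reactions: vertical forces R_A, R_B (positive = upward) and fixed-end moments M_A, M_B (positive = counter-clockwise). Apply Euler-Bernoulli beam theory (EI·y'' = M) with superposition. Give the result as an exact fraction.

Load 1 — applied couple M₀=2 kN·m at a=16/3 m (b=L-a=8/3):
  R_A = 6M₀ab/L³ = 6·2·(16/3)·(8/3)/8³ = 1/3 kN
  M_A = M₀b(2a-b)/L² = 2·(8/3)·(2·(16/3)-(8/3))/8² = 2/3 kN·m
  R_B = -6M₀ab/L³ = -6·2·(16/3)·(8/3)/8³ = -1/3 kN
  M_B = M₀a(2b-a)/L² = 2·(16/3)·(2·(8/3)-(16/3))/8² = 0 kN·m
Load 2 — point force P=14 kN at a=6 m (b=L-a=2):
  R_A = Pb²(3a+b)/L³ = 14·2²·(3·6+2)/8³ = 35/16 kN
  M_A = Pab²/L² = 14·6·2²/8² = 21/4 kN·m
  R_B = Pa²(a+3b)/L³ = 14·6²·(6+3·2)/8³ = 189/16 kN
  M_B = -Pa²b/L² = -14·6²·2/8² = -63/4 kN·m
Superposition: R_A = 121/48 kN, M_A = 71/12 kN·m, R_B = 551/48 kN, M_B = -63/4 kN·m

R_A = 121/48 kN, M_A = 71/12 kN·m, R_B = 551/48 kN, M_B = -63/4 kN·m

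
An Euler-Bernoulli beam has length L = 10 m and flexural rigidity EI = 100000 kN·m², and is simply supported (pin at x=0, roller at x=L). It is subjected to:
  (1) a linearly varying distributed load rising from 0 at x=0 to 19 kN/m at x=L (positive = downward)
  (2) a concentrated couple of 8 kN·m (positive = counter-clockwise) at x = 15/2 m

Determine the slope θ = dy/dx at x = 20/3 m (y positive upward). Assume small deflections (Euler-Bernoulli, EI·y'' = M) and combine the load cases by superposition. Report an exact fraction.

θ(20/3) = 3593/1944000 rad

Load 1 — triangular load w₀=19 kN/m (0→w₀ over full span):
  θ_1 = -w₀(7L⁴-30L²x²+15x⁴)/(360LEI) = -19·(7·10⁴-30·10²·(20/3)²+15·(20/3)⁴)/(360·10·100000) = 1729/972000 rad
Load 2 — applied couple M₀=8 kN·m at a=15/2 m (b=L-a=5/2):
  θ_2 = (M₀x²/(2L)+C₁)/EI  [x≤a] with C₁=M₀(3b²-L²)/(6L)=-65/6 = (8·(20/3)²/(2·10)+(-65/6))/100000 = 1/14400 rad
Superposition: θ = Σ θ_i = 3593/1944000 rad ≈ 0.001848 rad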